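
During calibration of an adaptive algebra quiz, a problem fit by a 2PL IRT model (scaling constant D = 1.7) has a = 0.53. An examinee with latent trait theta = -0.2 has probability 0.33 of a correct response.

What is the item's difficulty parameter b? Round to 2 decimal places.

0.59

P(theta) = 1 / (1 + exp(−D·a(theta − b)))
logit(0.33) = ln(0.33/0.67) = -0.7082
b = theta − logit/(1.7·a) = -0.2 − (-0.7082)/0.9010 = 0.5860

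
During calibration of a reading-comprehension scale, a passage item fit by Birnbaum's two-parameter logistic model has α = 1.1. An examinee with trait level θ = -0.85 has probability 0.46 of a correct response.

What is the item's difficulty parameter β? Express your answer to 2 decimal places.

P(θ) = 1 / (1 + exp(−α(θ − β)))
logit(0.46) = ln(0.46/0.54) = -0.1603
β = θ − logit/(α) = -0.85 − (-0.1603)/1.1000 = -0.7042

-0.70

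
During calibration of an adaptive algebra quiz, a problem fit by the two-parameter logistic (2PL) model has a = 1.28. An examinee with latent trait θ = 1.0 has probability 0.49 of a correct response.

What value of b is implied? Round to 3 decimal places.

1.031

P(θ) = 1 / (1 + exp(−a(θ − b)))
logit(0.49) = ln(0.49/0.51) = -0.0400
b = θ − logit/(a) = 1.0 − (-0.0400)/1.2800 = 1.0313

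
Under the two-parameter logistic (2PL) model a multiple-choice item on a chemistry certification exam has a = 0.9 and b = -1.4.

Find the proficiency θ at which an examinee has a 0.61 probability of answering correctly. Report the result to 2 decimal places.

P(θ) = 1 / (1 + exp(−a(θ − b)))
logit = ln(0.6100/0.3900) = 0.4473
θ = b + logit/(a) = -1.4 + 0.4473/0.9000 = -0.9030

-0.90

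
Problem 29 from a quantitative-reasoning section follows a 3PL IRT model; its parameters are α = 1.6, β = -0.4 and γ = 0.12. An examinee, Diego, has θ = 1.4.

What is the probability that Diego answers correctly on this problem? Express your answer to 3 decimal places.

0.953

P(θ) = γ + (1 − γ) · 1 / (1 + exp(−α(θ − β)))
Exponent: 1.6 × (1.4 − (-0.4)) = 2.8800
1/(1 + e^{-2.8800}) = 0.9468
P = 0.12 + 0.88 × 0.9468 = 0.9532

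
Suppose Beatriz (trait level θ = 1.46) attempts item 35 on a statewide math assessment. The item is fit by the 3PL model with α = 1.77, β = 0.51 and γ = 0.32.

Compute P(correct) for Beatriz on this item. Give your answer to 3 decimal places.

P(θ) = γ + (1 − γ) · 1 / (1 + exp(−α(θ − β)))
Exponent: 1.77 × (1.46 − 0.51) = 1.6815
1/(1 + e^{-1.6815}) = 0.8431
P = 0.32 + 0.68 × 0.8431 = 0.8933

0.893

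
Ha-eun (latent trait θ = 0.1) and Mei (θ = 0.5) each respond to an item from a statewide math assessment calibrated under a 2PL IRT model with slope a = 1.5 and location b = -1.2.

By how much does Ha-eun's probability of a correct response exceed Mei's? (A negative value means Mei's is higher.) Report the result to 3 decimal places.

P(θ) = 1 / (1 + exp(−a(θ − b)))
P(Ha-eun) = 0.8754  [exponent 1.9500]
P(Mei) = 0.9276  [exponent 2.5500]
Difference = 0.8754 − 0.9276 = -0.0521

-0.052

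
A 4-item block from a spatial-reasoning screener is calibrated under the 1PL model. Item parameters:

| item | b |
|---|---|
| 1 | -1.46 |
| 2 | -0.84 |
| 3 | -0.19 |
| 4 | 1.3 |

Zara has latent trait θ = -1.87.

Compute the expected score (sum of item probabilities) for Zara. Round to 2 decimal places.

P(θ) = 1 / (1 + exp(−(θ − b)))
P_1 = 1/(1+e^{0.4100}) = 0.3989
P_2 = 1/(1+e^{1.0300}) = 0.2631
P_3 = 1/(1+e^{1.6800}) = 0.1571
P_4 = 1/(1+e^{3.1700}) = 0.0403
E[score] = 0.3989 + 0.2631 + 0.1571 + 0.0403 = 0.8594

0.86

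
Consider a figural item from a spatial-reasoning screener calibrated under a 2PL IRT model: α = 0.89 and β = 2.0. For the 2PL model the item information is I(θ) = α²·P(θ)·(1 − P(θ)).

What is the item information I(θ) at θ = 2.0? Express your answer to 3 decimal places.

P = 1/(1+e^{0.0000}) = 0.5000
P(1−P) = 0.5000 × 0.5000 = 0.2500
I = α² × P(1−P) = 0.89² × 0.2500 = 0.19803

0.198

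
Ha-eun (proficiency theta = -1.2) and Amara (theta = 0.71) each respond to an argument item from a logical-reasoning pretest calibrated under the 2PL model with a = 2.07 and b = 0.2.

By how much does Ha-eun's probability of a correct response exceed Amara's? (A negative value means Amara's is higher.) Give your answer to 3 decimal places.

-0.690

P(theta) = 1 / (1 + exp(−a(theta − b)))
P(Ha-eun) = 0.0523  [exponent -2.8980]
P(Amara) = 0.7419  [exponent 1.0557]
Difference = 0.0523 − 0.7419 = -0.6896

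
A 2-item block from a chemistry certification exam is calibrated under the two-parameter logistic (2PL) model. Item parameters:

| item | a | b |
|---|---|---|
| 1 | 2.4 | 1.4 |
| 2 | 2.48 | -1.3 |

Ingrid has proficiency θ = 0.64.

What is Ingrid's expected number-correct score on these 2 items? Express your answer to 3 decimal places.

P(θ) = 1 / (1 + exp(−a(θ − b)))
P_1 = 1/(1+e^{1.8240}) = 0.1390
P_2 = 1/(1+e^{-4.8112}) = 0.9919
E[score] = 0.1390 + 0.9919 = 1.1309

1.131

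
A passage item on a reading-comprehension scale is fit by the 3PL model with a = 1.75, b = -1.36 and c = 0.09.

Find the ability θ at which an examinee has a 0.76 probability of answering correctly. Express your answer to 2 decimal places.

P(θ) = c + (1 − c) · 1 / (1 + exp(−a(θ − b)))
Remove guessing floor: (0.76 − 0.09)/(1 − 0.09) = 0.7363
logit = ln(0.7363/0.2637) = 1.0266
θ = b + logit/(a) = -1.36 + 1.0266/1.7500 = -0.7733

-0.77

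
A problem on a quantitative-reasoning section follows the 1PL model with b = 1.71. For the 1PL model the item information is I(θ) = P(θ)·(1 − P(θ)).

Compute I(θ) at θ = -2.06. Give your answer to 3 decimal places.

P = 1/(1+e^{3.7700}) = 0.0225
P(1−P) = 0.0225 × 0.9775 = 0.0220
I = P(1−P) = 0.02202

0.022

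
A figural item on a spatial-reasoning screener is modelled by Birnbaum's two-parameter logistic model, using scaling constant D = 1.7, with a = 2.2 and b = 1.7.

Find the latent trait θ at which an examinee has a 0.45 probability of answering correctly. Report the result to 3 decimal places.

1.646

P(θ) = 1 / (1 + exp(−D·a(θ − b)))
logit = ln(0.4500/0.5500) = -0.2007
θ = b + logit/(1.7·a) = 1.7 + (-0.2007)/3.7400 = 1.6463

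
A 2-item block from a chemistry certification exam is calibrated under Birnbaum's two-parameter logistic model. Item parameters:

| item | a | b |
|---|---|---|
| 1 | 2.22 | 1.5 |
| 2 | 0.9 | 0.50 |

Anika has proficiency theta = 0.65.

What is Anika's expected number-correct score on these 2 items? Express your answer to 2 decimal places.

P(theta) = 1 / (1 + exp(−a(theta − b)))
P_1 = 1/(1+e^{1.8870}) = 0.1316
P_2 = 1/(1+e^{-0.1350}) = 0.5337
E[score] = 0.1316 + 0.5337 = 0.6653

0.67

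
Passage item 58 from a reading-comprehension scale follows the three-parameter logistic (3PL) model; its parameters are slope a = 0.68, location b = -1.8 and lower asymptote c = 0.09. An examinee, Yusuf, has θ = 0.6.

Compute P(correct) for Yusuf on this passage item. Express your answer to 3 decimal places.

0.851

P(θ) = c + (1 − c) · 1 / (1 + exp(−a(θ − b)))
Exponent: 0.68 × (0.6 − (-1.8)) = 1.6320
1/(1 + e^{-1.6320}) = 0.8364
P = 0.09 + 0.91 × 0.8364 = 0.8512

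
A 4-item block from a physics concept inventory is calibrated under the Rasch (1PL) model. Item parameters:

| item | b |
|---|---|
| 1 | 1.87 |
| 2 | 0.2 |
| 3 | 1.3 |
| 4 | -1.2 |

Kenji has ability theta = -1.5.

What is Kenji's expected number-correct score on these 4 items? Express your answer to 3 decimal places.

P(theta) = 1 / (1 + exp(−(theta − b)))
P_1 = 1/(1+e^{3.3700}) = 0.0332
P_2 = 1/(1+e^{1.7000}) = 0.1545
P_3 = 1/(1+e^{2.8000}) = 0.0573
P_4 = 1/(1+e^{0.3000}) = 0.4256
E[score] = 0.0332 + 0.1545 + 0.0573 + 0.4256 = 0.6706

0.671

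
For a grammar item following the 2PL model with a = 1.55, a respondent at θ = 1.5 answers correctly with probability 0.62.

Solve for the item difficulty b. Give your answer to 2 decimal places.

1.18

P(θ) = 1 / (1 + exp(−a(θ − b)))
logit(0.62) = ln(0.62/0.38) = 0.4895
b = θ − logit/(a) = 1.5 − 0.4895/1.5500 = 1.1842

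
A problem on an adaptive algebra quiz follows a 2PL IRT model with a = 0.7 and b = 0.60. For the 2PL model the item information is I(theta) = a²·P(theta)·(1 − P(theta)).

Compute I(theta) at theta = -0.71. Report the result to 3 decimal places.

P = 1/(1+e^{0.9170}) = 0.2856
P(1−P) = 0.2856 × 0.7144 = 0.2040
I = a² × P(1−P) = 0.7² × 0.2040 = 0.09997

0.100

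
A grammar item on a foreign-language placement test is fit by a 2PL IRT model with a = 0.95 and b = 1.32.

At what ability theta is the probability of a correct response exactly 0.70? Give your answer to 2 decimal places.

2.21

P(theta) = 1 / (1 + exp(−a(theta − b)))
logit = ln(0.7000/0.3000) = 0.8473
theta = b + logit/(a) = 1.32 + 0.8473/0.9500 = 2.2119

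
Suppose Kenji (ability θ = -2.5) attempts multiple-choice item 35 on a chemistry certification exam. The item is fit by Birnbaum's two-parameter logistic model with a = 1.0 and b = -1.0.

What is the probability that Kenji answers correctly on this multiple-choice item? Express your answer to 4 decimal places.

P(θ) = 1 / (1 + exp(−a(θ − b)))
Exponent: 1.0 × (-2.5 − (-1.0)) = -1.5000
1/(1 + e^{1.5000}) = 0.1824

0.1824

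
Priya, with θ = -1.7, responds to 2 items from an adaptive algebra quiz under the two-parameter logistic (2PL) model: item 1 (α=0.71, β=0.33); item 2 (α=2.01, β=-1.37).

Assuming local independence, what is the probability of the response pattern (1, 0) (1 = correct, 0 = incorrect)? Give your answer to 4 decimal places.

0.1263

P(θ) = 1 / (1 + exp(−α(θ − β)))
P_1 = 1/(1+e^{1.4413}) = 0.1913
P_2 = 1/(1+e^{0.6633}) = 0.3400
L = P_1 × (1−P_2) = 0.1913 × 0.6600 = 0.12629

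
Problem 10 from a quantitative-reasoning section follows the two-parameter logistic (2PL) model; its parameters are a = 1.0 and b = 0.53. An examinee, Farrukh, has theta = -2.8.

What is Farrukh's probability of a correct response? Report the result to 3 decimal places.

P(theta) = 1 / (1 + exp(−a(theta − b)))
Exponent: 1.0 × (-2.8 − 0.53) = -3.3300
1/(1 + e^{3.3300}) = 0.0346

0.035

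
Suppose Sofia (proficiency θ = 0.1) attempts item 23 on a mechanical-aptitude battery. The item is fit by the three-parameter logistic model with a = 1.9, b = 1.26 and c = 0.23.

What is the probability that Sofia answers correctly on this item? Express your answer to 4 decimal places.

0.3065

P(θ) = c + (1 − c) · 1 / (1 + exp(−a(θ − b)))
Exponent: 1.9 × (0.1 − 1.26) = -2.2040
1/(1 + e^{2.2040}) = 0.0994
P = 0.23 + 0.77 × 0.0994 = 0.3065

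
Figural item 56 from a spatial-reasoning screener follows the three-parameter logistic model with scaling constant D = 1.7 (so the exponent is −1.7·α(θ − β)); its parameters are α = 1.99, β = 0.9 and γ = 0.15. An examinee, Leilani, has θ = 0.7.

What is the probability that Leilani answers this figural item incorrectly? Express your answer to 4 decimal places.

P(θ) = γ + (1 − γ) · 1 / (1 + exp(−D·α(θ − β)))
Exponent: 1.7 × 1.99 × (0.7 − 0.9) = -0.6766
1/(1 + e^{0.6766}) = 0.3370
P = 0.15 + 0.85 × 0.3370 = 0.4365
P(incorrect) = 1 − 0.4365 = 0.5635

0.5635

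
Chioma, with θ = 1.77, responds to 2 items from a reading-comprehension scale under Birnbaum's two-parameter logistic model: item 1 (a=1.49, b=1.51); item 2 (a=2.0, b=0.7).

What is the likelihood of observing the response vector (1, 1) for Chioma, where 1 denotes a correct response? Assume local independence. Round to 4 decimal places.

0.5330

P(θ) = 1 / (1 + exp(−a(θ − b)))
P_1 = 1/(1+e^{-0.3874}) = 0.5957
P_2 = 1/(1+e^{-2.1400}) = 0.8947
L = P_1 × P_2 = 0.5957 × 0.8947 = 0.53295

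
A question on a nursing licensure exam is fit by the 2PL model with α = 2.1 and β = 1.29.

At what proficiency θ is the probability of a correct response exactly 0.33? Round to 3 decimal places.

P(θ) = 1 / (1 + exp(−α(θ − β)))
logit = ln(0.3300/0.6700) = -0.7082
θ = β + logit/(α) = 1.29 + (-0.7082)/2.1000 = 0.9528

0.953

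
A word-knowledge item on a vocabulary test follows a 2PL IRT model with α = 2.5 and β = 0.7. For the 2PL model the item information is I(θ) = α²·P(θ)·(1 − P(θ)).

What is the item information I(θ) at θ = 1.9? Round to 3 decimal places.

P = 1/(1+e^{-3.0000}) = 0.9526
P(1−P) = 0.9526 × 0.0474 = 0.0452
I = α² × P(1−P) = 2.5² × 0.0452 = 0.28235

0.282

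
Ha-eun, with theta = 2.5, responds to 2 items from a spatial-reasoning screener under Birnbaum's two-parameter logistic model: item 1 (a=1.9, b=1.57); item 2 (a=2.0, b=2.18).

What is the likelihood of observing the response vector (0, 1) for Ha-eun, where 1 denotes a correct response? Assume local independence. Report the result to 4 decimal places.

P(theta) = 1 / (1 + exp(−a(theta − b)))
P_1 = 1/(1+e^{-1.7670}) = 0.8541
P_2 = 1/(1+e^{-0.6400}) = 0.6548
L = (1−P_1) × P_2 = 0.1459 × 0.6548 = 0.09554

0.0955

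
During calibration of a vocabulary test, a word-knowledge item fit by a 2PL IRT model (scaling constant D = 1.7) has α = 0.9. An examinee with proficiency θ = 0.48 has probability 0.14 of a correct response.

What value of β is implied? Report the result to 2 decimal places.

1.67

P(θ) = 1 / (1 + exp(−D·α(θ − β)))
logit(0.14) = ln(0.14/0.86) = -1.8153
β = θ − logit/(1.7·α) = 0.48 − (-1.8153)/1.5300 = 1.6665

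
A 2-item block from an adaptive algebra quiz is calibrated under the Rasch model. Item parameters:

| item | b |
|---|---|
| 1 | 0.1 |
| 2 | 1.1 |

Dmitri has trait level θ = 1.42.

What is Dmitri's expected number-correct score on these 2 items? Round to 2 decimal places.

1.37

P(θ) = 1 / (1 + exp(−(θ − b)))
P_1 = 1/(1+e^{-1.3200}) = 0.7892
P_2 = 1/(1+e^{-0.3200}) = 0.5793
E[score] = 0.7892 + 0.5793 = 1.3685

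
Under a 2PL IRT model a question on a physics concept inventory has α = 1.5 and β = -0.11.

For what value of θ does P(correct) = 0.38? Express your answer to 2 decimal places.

-0.44

P(θ) = 1 / (1 + exp(−α(θ − β)))
logit = ln(0.3800/0.6200) = -0.4895
θ = β + logit/(α) = -0.11 + (-0.4895)/1.5000 = -0.4364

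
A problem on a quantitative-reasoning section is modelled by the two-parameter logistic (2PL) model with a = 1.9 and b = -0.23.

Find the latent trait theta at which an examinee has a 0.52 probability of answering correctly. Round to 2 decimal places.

-0.19

P(theta) = 1 / (1 + exp(−a(theta − b)))
logit = ln(0.5200/0.4800) = 0.0800
theta = b + logit/(a) = -0.23 + 0.0800/1.9000 = -0.1879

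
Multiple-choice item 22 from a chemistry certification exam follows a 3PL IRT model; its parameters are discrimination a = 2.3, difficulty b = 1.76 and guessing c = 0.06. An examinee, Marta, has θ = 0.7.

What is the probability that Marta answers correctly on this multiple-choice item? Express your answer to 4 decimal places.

P(θ) = c + (1 − c) · 1 / (1 + exp(−a(θ − b)))
Exponent: 2.3 × (0.7 − 1.76) = -2.4380
1/(1 + e^{2.4380}) = 0.0803
P = 0.06 + 0.94 × 0.0803 = 0.1355

0.1355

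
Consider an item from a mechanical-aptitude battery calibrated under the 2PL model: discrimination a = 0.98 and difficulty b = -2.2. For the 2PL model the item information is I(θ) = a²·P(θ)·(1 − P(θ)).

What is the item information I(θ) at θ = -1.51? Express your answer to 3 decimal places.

P = 1/(1+e^{-0.6762}) = 0.6629
P(1−P) = 0.6629 × 0.3371 = 0.2235
I = a² × P(1−P) = 0.98² × 0.2235 = 0.21462

0.215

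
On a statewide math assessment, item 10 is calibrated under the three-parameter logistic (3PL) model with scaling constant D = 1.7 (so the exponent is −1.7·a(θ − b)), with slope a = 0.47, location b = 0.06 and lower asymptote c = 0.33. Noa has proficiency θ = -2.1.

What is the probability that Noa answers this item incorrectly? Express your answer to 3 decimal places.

0.569

P(θ) = c + (1 − c) · 1 / (1 + exp(−D·a(θ − b)))
Exponent: 1.7 × 0.47 × (-2.1 − 0.06) = -1.7258
1/(1 + e^{1.7258}) = 0.1511
P = 0.33 + 0.67 × 0.1511 = 0.4313
P(incorrect) = 1 − 0.4313 = 0.5687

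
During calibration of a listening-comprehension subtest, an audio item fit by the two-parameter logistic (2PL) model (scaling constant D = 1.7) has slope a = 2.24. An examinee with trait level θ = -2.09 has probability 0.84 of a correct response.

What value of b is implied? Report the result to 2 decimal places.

P(θ) = 1 / (1 + exp(−D·a(θ − b)))
logit(0.84) = ln(0.84/0.16) = 1.6582
b = θ − logit/(1.7·a) = -2.09 − 1.6582/3.8080 = -2.5255

-2.53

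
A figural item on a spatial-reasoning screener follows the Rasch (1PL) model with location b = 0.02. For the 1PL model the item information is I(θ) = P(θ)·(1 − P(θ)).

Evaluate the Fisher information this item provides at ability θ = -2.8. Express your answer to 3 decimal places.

P = 1/(1+e^{2.8200}) = 0.0563
P(1−P) = 0.0563 × 0.9437 = 0.0531
I = P(1−P) = 0.05309

0.053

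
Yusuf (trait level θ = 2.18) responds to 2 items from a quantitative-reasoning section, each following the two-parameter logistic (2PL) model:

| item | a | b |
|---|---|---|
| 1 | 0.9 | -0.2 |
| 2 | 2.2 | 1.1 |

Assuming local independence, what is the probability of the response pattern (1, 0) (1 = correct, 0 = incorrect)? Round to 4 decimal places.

0.0761

P(θ) = 1 / (1 + exp(−a(θ − b)))
P_1 = 1/(1+e^{-2.1420}) = 0.8949
P_2 = 1/(1+e^{-2.3760}) = 0.9150
L = P_1 × (1−P_2) = 0.8949 × 0.0850 = 0.07609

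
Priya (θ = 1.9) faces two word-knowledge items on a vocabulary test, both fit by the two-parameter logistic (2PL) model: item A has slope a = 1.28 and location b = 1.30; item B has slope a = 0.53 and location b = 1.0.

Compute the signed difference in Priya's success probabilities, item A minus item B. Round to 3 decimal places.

0.066

P(θ) = 1 / (1 + exp(−a(θ − b)))
P_A = 0.6831
P_B = 0.6170
P_A − P_B = 0.0660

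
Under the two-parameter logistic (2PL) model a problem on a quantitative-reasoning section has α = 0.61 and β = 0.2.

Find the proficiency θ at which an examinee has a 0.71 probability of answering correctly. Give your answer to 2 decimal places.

P(θ) = 1 / (1 + exp(−α(θ − β)))
logit = ln(0.7100/0.2900) = 0.8954
θ = β + logit/(α) = 0.2 + 0.8954/0.6100 = 1.6678

1.67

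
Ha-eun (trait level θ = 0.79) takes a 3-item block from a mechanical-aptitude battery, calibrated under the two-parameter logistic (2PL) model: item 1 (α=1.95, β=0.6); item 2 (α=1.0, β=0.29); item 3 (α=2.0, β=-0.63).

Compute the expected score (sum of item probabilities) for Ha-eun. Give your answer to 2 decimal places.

2.16

P(θ) = 1 / (1 + exp(−α(θ − β)))
P_1 = 1/(1+e^{-0.3705}) = 0.5916
P_2 = 1/(1+e^{-0.5000}) = 0.6225
P_3 = 1/(1+e^{-2.8400}) = 0.9448
E[score] = 0.5916 + 0.6225 + 0.9448 = 2.1588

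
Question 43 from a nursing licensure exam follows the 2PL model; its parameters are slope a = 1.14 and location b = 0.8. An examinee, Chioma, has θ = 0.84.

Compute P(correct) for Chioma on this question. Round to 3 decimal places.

P(θ) = 1 / (1 + exp(−a(θ − b)))
Exponent: 1.14 × (0.84 − 0.8) = 0.0456
1/(1 + e^{-0.0456}) = 0.5114

0.511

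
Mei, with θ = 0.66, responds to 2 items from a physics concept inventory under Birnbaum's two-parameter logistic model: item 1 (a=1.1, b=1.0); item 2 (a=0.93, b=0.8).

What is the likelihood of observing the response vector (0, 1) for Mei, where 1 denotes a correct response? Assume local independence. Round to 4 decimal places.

0.2770

P(θ) = 1 / (1 + exp(−a(θ − b)))
P_1 = 1/(1+e^{0.3740}) = 0.4076
P_2 = 1/(1+e^{0.1302}) = 0.4675
L = (1−P_1) × P_2 = 0.5924 × 0.4675 = 0.27696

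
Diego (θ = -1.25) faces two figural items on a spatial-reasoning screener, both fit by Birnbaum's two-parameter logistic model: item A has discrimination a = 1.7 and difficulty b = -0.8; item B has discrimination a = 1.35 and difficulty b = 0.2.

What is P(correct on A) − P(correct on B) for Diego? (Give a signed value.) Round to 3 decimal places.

P(θ) = 1 / (1 + exp(−a(θ − b)))
P_A = 0.3176
P_B = 0.1237
P_A − P_B = 0.1938

0.194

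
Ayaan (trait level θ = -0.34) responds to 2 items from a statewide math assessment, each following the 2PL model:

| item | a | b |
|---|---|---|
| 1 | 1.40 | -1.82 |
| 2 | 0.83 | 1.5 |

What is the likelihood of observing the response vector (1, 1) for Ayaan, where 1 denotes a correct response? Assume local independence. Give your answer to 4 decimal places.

0.1584

P(θ) = 1 / (1 + exp(−a(θ − b)))
P_1 = 1/(1+e^{-2.0720}) = 0.8882
P_2 = 1/(1+e^{1.5272}) = 0.1784
L = P_1 × P_2 = 0.8882 × 0.1784 = 0.15845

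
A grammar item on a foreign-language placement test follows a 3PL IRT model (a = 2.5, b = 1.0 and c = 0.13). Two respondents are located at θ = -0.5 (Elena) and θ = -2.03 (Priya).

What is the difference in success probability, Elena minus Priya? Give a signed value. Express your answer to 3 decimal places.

P(θ) = c + (1 − c) · 1 / (1 + exp(−a(θ − b)))
P(Elena) = 0.1500  [exponent -3.7500]
P(Priya) = 0.1304  [exponent -7.5750]
Difference = 0.1500 − 0.1304 = 0.0195

0.020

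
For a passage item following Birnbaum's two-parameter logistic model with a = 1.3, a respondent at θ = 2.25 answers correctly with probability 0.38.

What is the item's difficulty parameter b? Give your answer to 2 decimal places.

2.63

P(θ) = 1 / (1 + exp(−a(θ − b)))
logit(0.38) = ln(0.38/0.62) = -0.4895
b = θ − logit/(a) = 2.25 − (-0.4895)/1.3000 = 2.6266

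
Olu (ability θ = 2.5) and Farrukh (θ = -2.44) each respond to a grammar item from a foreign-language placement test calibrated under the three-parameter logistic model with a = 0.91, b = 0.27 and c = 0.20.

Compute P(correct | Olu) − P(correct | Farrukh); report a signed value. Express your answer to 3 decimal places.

P(θ) = c + (1 − c) · 1 / (1 + exp(−a(θ − b)))
P(Olu) = 0.9071  [exponent 2.0293]
P(Farrukh) = 0.2626  [exponent -2.4661]
Difference = 0.9071 − 0.2626 = 0.6445

0.644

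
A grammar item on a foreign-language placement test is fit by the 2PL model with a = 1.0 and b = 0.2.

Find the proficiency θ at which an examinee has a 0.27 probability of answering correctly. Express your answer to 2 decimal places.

P(θ) = 1 / (1 + exp(−a(θ − b)))
logit = ln(0.2700/0.7300) = -0.9946
θ = b + logit/(a) = 0.2 + (-0.9946)/1.0000 = -0.7946

-0.79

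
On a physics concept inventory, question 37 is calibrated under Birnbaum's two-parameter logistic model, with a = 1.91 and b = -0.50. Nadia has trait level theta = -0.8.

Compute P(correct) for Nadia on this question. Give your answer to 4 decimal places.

0.3605

P(theta) = 1 / (1 + exp(−a(theta − b)))
Exponent: 1.91 × (-0.8 − (-0.50)) = -0.5730
1/(1 + e^{0.5730}) = 0.3605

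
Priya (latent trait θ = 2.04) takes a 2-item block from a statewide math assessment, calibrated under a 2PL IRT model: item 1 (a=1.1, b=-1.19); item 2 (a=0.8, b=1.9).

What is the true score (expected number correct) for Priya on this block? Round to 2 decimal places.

1.50

P(θ) = 1 / (1 + exp(−a(θ − b)))
P_1 = 1/(1+e^{-3.5530}) = 0.9722
P_2 = 1/(1+e^{-0.1120}) = 0.5280
E[score] = 0.9722 + 0.5280 = 1.5001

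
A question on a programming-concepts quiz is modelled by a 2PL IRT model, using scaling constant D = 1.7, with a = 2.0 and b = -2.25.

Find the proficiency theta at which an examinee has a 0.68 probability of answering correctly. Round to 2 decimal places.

-2.03

P(theta) = 1 / (1 + exp(−D·a(theta − b)))
logit = ln(0.6800/0.3200) = 0.7538
theta = b + logit/(1.7·a) = -2.25 + 0.7538/3.4000 = -2.0283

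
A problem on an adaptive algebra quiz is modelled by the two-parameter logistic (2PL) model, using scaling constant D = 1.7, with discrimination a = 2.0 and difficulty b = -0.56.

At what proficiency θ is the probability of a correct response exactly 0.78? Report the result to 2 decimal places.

P(θ) = 1 / (1 + exp(−D·a(θ − b)))
logit = ln(0.7800/0.2200) = 1.2657
θ = b + logit/(1.7·a) = -0.56 + 1.2657/3.4000 = -0.1877

-0.19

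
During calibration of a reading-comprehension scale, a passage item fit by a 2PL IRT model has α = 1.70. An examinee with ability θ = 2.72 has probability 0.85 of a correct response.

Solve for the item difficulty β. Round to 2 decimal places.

1.70

P(θ) = 1 / (1 + exp(−α(θ − β)))
logit(0.85) = ln(0.85/0.15) = 1.7346
β = θ − logit/(α) = 2.72 − 1.7346/1.7000 = 1.6996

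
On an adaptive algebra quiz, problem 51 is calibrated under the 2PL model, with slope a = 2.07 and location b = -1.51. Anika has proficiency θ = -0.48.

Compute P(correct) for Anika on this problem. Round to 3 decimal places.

P(θ) = 1 / (1 + exp(−a(θ − b)))
Exponent: 2.07 × (-0.48 − (-1.51)) = 2.1321
1/(1 + e^{-2.1321}) = 0.8940

0.894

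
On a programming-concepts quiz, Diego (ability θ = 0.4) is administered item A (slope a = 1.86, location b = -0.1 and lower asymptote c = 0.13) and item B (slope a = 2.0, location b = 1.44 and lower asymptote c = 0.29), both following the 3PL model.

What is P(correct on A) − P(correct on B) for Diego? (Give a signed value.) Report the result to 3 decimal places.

0.385

P(θ) = c + (1 − c) · 1 / (1 + exp(−a(θ − b)))
P_A = 0.7539
P_B = 0.3688
P_A − P_B = 0.3850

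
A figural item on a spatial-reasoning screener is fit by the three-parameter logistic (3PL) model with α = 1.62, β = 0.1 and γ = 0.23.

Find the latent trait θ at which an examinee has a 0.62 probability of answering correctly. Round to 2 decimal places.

0.12

P(θ) = γ + (1 − γ) · 1 / (1 + exp(−α(θ − β)))
Remove guessing floor: (0.62 − 0.23)/(1 − 0.23) = 0.5065
logit = ln(0.5065/0.4935) = 0.0260
θ = β + logit/(α) = 0.1 + 0.0260/1.6200 = 0.1160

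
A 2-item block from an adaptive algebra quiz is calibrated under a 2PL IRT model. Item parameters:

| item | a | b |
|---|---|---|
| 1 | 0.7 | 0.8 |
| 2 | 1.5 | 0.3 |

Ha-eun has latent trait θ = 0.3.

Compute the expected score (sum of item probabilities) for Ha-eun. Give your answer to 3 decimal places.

0.913

P(θ) = 1 / (1 + exp(−a(θ − b)))
P_1 = 1/(1+e^{0.3500}) = 0.4134
P_2 = 1/(1+e^{0.0000}) = 0.5000
E[score] = 0.4134 + 0.5000 = 0.9134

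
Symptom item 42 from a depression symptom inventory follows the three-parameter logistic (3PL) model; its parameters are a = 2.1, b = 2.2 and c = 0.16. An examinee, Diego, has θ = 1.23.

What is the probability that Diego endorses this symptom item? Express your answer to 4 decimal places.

0.2569

P(θ) = c + (1 − c) · 1 / (1 + exp(−a(θ − b)))
Exponent: 2.1 × (1.23 − 2.2) = -2.0370
1/(1 + e^{2.0370}) = 0.1154
P = 0.16 + 0.84 × 0.1154 = 0.2569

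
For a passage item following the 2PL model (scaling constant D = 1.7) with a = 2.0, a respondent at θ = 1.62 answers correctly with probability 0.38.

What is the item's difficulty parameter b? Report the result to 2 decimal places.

P(θ) = 1 / (1 + exp(−D·a(θ − b)))
logit(0.38) = ln(0.38/0.62) = -0.4895
b = θ − logit/(1.7·a) = 1.62 − (-0.4895)/3.4000 = 1.7640

1.76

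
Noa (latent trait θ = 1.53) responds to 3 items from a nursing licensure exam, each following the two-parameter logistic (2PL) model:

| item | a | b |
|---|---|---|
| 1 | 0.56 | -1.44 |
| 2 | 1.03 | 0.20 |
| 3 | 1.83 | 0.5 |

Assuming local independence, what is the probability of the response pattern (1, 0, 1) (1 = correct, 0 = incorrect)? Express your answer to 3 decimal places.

P(θ) = 1 / (1 + exp(−a(θ − b)))
P_1 = 1/(1+e^{-1.6632}) = 0.8407
P_2 = 1/(1+e^{-1.3699}) = 0.7974
P_3 = 1/(1+e^{-1.8849}) = 0.8682
L = P_1 × (1−P_2) × P_3 = 0.8407 × 0.2026 × 0.8682 = 0.14789

0.148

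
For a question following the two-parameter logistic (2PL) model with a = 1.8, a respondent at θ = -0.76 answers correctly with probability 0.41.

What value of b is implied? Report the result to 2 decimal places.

-0.56

P(θ) = 1 / (1 + exp(−a(θ − b)))
logit(0.41) = ln(0.41/0.59) = -0.3640
b = θ − logit/(a) = -0.76 − (-0.3640)/1.8000 = -0.5578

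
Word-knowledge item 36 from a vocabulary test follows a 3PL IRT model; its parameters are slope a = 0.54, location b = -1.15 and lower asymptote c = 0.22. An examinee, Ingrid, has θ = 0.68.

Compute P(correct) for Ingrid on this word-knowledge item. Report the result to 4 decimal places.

P(θ) = c + (1 − c) · 1 / (1 + exp(−a(θ − b)))
Exponent: 0.54 × (0.68 − (-1.15)) = 0.9882
1/(1 + e^{-0.9882}) = 0.7287
P = 0.22 + 0.78 × 0.7287 = 0.7884

0.7884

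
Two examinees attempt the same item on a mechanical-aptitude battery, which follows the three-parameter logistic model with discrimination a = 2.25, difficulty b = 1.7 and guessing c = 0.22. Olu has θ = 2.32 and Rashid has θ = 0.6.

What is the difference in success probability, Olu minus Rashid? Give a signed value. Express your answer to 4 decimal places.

0.5645

P(θ) = c + (1 − c) · 1 / (1 + exp(−a(θ − b)))
P(Olu) = 0.8451  [exponent 1.3950]
P(Rashid) = 0.2806  [exponent -2.4750]
Difference = 0.8451 − 0.2806 = 0.5645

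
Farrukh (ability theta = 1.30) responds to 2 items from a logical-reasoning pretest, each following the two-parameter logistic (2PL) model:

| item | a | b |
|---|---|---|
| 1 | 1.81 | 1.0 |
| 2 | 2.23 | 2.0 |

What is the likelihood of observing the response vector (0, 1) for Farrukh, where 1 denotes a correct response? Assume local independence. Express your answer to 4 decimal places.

P(theta) = 1 / (1 + exp(−a(theta − b)))
P_1 = 1/(1+e^{-0.5430}) = 0.6325
P_2 = 1/(1+e^{1.5610}) = 0.1735
L = (1−P_1) × P_2 = 0.3675 × 0.1735 = 0.06376

0.0638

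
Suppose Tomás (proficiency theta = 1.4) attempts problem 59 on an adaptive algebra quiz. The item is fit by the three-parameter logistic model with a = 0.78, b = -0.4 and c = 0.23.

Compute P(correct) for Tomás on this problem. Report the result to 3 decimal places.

P(theta) = c + (1 − c) · 1 / (1 + exp(−a(theta − b)))
Exponent: 0.78 × (1.4 − (-0.4)) = 1.4040
1/(1 + e^{-1.4040}) = 0.8028
P = 0.23 + 0.77 × 0.8028 = 0.8482

0.848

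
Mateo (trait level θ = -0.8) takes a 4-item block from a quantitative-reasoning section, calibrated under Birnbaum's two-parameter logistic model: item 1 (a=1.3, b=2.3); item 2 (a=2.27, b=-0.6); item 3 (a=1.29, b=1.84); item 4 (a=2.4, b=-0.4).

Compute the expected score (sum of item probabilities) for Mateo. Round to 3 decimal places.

0.715

P(θ) = 1 / (1 + exp(−a(θ − b)))
P_1 = 1/(1+e^{4.0300}) = 0.0175
P_2 = 1/(1+e^{0.4540}) = 0.3884
P_3 = 1/(1+e^{3.4056}) = 0.0321
P_4 = 1/(1+e^{0.9600}) = 0.2769
E[score] = 0.0175 + 0.3884 + 0.0321 + 0.2769 = 0.7149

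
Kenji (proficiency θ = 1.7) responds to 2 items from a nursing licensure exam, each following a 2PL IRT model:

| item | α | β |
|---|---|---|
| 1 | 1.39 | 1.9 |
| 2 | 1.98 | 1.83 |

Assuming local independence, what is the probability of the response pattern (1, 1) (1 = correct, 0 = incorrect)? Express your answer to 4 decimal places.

P(θ) = 1 / (1 + exp(−α(θ − β)))
P_1 = 1/(1+e^{0.2780}) = 0.4309
P_2 = 1/(1+e^{0.2574}) = 0.4360
L = P_1 × P_2 = 0.4309 × 0.4360 = 0.18789

0.1879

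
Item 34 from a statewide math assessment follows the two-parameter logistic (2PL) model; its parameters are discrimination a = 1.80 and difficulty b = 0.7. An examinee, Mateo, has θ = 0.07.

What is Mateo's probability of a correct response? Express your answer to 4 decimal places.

P(θ) = 1 / (1 + exp(−a(θ − b)))
Exponent: 1.80 × (0.07 − 0.7) = -1.1340
1/(1 + e^{1.1340}) = 0.2434

0.2434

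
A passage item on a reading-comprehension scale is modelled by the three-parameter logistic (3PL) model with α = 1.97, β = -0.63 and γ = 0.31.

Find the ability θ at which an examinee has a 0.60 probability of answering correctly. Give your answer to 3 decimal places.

-0.793

P(θ) = γ + (1 − γ) · 1 / (1 + exp(−α(θ − β)))
Remove guessing floor: (0.60 − 0.31)/(1 − 0.31) = 0.4203
logit = ln(0.4203/0.5797) = -0.3216
θ = β + logit/(α) = -0.63 + (-0.3216)/1.9700 = -0.7932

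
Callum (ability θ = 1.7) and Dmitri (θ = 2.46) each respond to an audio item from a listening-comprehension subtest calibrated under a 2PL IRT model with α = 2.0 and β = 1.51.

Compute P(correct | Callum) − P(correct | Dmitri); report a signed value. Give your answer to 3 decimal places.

-0.276

P(θ) = 1 / (1 + exp(−α(θ − β)))
P(Callum) = 0.5939  [exponent 0.3800]
P(Dmitri) = 0.8699  [exponent 1.9000]
Difference = 0.5939 − 0.8699 = -0.2760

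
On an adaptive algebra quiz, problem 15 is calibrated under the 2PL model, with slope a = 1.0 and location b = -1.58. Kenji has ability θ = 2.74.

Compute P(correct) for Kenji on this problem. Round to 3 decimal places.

P(θ) = 1 / (1 + exp(−a(θ − b)))
Exponent: 1.0 × (2.74 − (-1.58)) = 4.3200
1/(1 + e^{-4.3200}) = 0.9869

0.987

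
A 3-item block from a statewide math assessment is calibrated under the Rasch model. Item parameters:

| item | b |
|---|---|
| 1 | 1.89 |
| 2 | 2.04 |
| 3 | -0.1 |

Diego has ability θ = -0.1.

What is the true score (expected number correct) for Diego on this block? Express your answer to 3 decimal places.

0.726

P(θ) = 1 / (1 + exp(−(θ − b)))
P_1 = 1/(1+e^{1.9900}) = 0.1203
P_2 = 1/(1+e^{2.1400}) = 0.1053
P_3 = 1/(1+e^{0.0000}) = 0.5000
E[score] = 0.1203 + 0.1053 + 0.5000 = 0.7255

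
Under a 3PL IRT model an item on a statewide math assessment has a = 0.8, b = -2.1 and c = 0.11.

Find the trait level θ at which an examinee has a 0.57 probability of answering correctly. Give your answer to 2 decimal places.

-2.02

P(θ) = c + (1 − c) · 1 / (1 + exp(−a(θ − b)))
Remove guessing floor: (0.57 − 0.11)/(1 − 0.11) = 0.5169
logit = ln(0.5169/0.4831) = 0.0674
θ = b + logit/(a) = -2.1 + 0.0674/0.8000 = -2.0157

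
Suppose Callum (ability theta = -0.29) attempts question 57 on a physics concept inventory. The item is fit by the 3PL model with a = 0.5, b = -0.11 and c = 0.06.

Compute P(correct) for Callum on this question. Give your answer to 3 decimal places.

0.509

P(theta) = c + (1 − c) · 1 / (1 + exp(−a(theta − b)))
Exponent: 0.5 × (-0.29 − (-0.11)) = -0.0900
1/(1 + e^{0.0900}) = 0.4775
P = 0.06 + 0.94 × 0.4775 = 0.5089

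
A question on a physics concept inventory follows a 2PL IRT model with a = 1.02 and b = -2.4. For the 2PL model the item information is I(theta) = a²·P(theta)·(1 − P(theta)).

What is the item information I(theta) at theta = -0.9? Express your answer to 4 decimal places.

P = 1/(1+e^{-1.5300}) = 0.8220
P(1−P) = 0.8220 × 0.1780 = 0.1463
I = a² × P(1−P) = 1.02² × 0.1463 = 0.15222

0.1522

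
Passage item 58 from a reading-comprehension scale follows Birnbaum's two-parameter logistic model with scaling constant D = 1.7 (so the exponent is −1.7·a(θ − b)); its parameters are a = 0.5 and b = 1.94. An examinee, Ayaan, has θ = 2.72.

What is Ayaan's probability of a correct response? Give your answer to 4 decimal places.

P(θ) = 1 / (1 + exp(−D·a(θ − b)))
Exponent: 1.7 × 0.5 × (2.72 − 1.94) = 0.6630
1/(1 + e^{-0.6630}) = 0.6599
P = 0.6599

0.6599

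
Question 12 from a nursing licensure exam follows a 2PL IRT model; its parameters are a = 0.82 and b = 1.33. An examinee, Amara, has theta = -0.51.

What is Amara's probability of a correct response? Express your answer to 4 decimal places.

P(theta) = 1 / (1 + exp(−a(theta − b)))
Exponent: 0.82 × (-0.51 − 1.33) = -1.5088
1/(1 + e^{1.5088}) = 0.1811

0.1811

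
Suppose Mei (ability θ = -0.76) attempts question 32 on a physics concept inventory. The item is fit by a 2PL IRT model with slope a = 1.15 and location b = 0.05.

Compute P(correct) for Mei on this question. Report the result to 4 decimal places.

P(θ) = 1 / (1 + exp(−a(θ − b)))
Exponent: 1.15 × (-0.76 − 0.05) = -0.9315
1/(1 + e^{0.9315}) = 0.2826

0.2826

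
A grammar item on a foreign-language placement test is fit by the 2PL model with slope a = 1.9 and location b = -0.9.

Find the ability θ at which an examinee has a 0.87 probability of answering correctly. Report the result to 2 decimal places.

0.10

P(θ) = 1 / (1 + exp(−a(θ − b)))
logit = ln(0.8700/0.1300) = 1.9010
θ = b + logit/(a) = -0.9 + 1.9010/1.9000 = 0.1005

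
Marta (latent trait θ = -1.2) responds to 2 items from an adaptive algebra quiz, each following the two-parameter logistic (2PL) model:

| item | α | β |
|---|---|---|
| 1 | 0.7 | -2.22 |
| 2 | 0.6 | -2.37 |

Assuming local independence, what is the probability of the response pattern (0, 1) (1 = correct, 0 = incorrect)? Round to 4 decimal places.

0.2198

P(θ) = 1 / (1 + exp(−α(θ − β)))
P_1 = 1/(1+e^{-0.7140}) = 0.6713
P_2 = 1/(1+e^{-0.7020}) = 0.6686
L = (1−P_1) × P_2 = 0.3287 × 0.6686 = 0.21979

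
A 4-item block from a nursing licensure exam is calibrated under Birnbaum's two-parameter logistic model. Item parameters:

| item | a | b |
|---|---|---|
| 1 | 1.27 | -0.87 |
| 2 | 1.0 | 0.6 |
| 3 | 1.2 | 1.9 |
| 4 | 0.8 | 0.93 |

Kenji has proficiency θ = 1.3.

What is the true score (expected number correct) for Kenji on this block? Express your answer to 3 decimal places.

P(θ) = 1 / (1 + exp(−a(θ − b)))
P_1 = 1/(1+e^{-2.7559}) = 0.9402
P_2 = 1/(1+e^{-0.7000}) = 0.6682
P_3 = 1/(1+e^{0.7200}) = 0.3274
P_4 = 1/(1+e^{-0.2960}) = 0.5735
E[score] = 0.9402 + 0.6682 + 0.3274 + 0.5735 = 2.5093

2.509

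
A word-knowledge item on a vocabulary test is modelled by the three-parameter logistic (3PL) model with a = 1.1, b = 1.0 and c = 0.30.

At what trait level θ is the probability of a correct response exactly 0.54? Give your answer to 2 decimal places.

P(θ) = c + (1 − c) · 1 / (1 + exp(−a(θ − b)))
Remove guessing floor: (0.54 − 0.30)/(1 − 0.30) = 0.3429
logit = ln(0.3429/0.6571) = -0.6506
θ = b + logit/(a) = 1.0 + (-0.6506)/1.1000 = 0.4086

0.41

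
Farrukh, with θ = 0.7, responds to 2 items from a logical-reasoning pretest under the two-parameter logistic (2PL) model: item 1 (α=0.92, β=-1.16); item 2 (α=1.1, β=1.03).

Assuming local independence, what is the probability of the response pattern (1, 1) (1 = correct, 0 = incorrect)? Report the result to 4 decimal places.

P(θ) = 1 / (1 + exp(−α(θ − β)))
P_1 = 1/(1+e^{-1.7112}) = 0.8470
P_2 = 1/(1+e^{0.3630}) = 0.4102
L = P_1 × P_2 = 0.8470 × 0.4102 = 0.34746

0.3475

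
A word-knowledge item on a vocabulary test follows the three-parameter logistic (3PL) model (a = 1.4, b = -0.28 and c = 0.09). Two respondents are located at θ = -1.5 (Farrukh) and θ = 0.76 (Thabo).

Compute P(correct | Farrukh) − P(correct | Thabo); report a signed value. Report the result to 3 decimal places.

-0.598

P(θ) = c + (1 − c) · 1 / (1 + exp(−a(θ − b)))
P(Farrukh) = 0.2296  [exponent -1.7080]
P(Thabo) = 0.8279  [exponent 1.4560]
Difference = 0.2296 − 0.8279 = -0.5983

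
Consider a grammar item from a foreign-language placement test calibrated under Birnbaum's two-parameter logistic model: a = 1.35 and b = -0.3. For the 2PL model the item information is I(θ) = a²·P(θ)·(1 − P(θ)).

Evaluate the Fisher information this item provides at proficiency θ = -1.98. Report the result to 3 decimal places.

0.155

P = 1/(1+e^{2.2680}) = 0.0938
P(1−P) = 0.0938 × 0.9062 = 0.0850
I = a² × P(1−P) = 1.35² × 0.0850 = 0.15493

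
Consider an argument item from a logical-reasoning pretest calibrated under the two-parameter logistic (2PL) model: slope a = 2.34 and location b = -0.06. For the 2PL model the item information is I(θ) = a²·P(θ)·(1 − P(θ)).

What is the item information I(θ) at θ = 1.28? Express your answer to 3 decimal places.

P = 1/(1+e^{-3.1356}) = 0.9583
P(1−P) = 0.9583 × 0.0417 = 0.0399
I = a² × P(1−P) = 2.34² × 0.0399 = 0.21862

0.219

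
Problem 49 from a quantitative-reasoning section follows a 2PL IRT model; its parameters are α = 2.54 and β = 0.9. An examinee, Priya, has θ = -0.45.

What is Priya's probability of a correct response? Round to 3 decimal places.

0.031

P(θ) = 1 / (1 + exp(−α(θ − β)))
Exponent: 2.54 × (-0.45 − 0.9) = -3.4290
1/(1 + e^{3.4290}) = 0.0314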